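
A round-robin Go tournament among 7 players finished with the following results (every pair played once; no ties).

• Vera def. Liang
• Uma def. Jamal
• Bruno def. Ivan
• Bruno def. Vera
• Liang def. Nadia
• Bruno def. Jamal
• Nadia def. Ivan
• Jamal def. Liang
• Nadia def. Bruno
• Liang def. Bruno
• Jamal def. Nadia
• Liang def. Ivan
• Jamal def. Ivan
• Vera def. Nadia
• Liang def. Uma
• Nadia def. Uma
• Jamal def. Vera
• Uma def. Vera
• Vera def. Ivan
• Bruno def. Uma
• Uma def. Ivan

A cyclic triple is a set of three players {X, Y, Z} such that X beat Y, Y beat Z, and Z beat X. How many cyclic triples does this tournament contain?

Win totals: Vera 3, Liang 4, Ivan 0, Bruno 4, Uma 3, Jamal 4, Nadia 3.
A player with w wins dominates both others in C(w,2) triples; summing gives 3 + 6 + 0 + 6 + 3 + 6 + 3 = 27 transitive triples.
Total triples C(7,3) = 35, so cyclic triples = 35 − 27 = 8.

8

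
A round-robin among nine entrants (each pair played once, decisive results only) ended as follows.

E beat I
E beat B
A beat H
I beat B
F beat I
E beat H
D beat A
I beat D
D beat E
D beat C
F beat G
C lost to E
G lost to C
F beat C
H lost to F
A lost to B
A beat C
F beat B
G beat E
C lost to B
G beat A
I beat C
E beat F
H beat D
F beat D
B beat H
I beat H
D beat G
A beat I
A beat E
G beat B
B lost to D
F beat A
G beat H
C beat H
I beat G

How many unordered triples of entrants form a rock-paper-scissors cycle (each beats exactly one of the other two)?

17

Win totals: A 4, B 3, C 2, D 5, E 5, F 7, G 4, H 1, I 5.
An entrant with w wins dominates both others in C(w,2) triples; summing gives 6 + 3 + 1 + 10 + 10 + 21 + 6 + 0 + 10 = 67 transitive triples.
Total triples C(9,3) = 84, so cyclic triples = 84 − 67 = 17.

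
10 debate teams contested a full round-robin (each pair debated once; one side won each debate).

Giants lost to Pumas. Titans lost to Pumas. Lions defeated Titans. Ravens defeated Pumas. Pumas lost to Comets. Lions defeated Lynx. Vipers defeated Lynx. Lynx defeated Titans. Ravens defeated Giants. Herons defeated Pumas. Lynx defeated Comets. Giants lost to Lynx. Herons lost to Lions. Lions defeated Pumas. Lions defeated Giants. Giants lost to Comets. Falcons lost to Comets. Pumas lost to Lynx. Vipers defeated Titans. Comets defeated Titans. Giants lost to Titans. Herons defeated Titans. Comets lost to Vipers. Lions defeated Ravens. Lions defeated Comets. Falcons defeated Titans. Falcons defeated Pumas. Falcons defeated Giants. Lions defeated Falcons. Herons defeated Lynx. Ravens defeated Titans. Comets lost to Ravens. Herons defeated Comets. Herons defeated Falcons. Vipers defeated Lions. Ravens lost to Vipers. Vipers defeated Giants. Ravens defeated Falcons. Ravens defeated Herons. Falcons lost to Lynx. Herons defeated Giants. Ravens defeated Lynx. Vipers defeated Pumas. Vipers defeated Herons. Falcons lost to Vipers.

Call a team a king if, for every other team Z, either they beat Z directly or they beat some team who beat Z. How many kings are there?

1

Pumas cannot reach Vipers, Herons, Lions, Comets, Falcons, Ravens, Lynx in two steps.
Vipers reaches everyone (king).
Titans cannot reach Pumas, Vipers, Herons, Lions, Comets, Falcons, Ravens, Lynx in two steps.
Herons cannot reach Vipers, Lions, Ravens in two steps.
Lions cannot reach Vipers in two steps.
Comets cannot reach Vipers, Herons, Lions, Ravens, Lynx in two steps.
Giants cannot reach Pumas, Vipers, Titans, Herons, Lions, Comets, Falcons, Ravens, Lynx in two steps.
Falcons cannot reach Vipers, Herons, Lions, Comets, Ravens, Lynx in two steps.
Ravens cannot reach Vipers, Lions in two steps.
Lynx cannot reach Vipers, Herons, Lions, Ravens in two steps.
Kings: Vipers — 1.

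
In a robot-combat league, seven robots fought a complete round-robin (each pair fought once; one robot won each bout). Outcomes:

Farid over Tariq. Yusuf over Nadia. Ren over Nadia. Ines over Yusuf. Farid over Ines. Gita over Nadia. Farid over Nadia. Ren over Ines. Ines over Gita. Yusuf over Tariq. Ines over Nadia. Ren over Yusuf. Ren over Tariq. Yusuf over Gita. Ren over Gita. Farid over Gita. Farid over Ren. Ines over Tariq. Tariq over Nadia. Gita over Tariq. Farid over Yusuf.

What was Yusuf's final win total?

3

Yusuf's results: beat Gita, Nadia, Tariq; lost to Farid, Ines, Ren.
That is 3 wins.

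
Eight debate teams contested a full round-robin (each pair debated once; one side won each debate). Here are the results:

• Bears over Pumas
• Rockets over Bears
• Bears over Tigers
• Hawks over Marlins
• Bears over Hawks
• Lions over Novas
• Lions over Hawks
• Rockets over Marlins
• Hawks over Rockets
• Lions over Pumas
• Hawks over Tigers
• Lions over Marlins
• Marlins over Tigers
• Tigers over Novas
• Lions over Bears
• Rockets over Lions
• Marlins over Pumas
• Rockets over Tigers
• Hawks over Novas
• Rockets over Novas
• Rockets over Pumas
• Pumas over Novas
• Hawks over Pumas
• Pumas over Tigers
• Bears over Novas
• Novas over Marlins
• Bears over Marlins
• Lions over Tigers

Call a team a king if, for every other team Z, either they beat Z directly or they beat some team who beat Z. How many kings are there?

3

Hawks reaches everyone (king).
Lions reaches everyone (king).
Tigers cannot reach Hawks, Lions, Bears, Pumas, Rockets in two steps.
Bears cannot reach Lions in two steps.
Pumas cannot reach Hawks, Lions, Bears, Rockets in two steps.
Rockets reaches everyone (king).
Marlins cannot reach Hawks, Lions, Bears, Rockets in two steps.
Novas cannot reach Hawks, Lions, Bears, Rockets in two steps.
Kings: Hawks, Lions, Rockets — 3.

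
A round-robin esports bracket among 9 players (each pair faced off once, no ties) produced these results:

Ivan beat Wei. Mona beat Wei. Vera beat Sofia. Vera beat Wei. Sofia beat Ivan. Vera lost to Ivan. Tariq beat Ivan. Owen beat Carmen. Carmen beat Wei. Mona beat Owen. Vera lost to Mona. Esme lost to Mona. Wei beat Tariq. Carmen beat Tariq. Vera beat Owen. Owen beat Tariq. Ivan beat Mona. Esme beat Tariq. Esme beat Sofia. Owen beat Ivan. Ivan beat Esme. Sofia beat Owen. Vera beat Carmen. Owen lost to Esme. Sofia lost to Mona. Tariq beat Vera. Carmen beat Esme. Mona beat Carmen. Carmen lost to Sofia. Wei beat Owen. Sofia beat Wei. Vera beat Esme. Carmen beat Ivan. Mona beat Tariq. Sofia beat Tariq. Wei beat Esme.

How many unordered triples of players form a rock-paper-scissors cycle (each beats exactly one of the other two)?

Win totals: Wei 3, Carmen 4, Ivan 4, Owen 3, Esme 3, Mona 7, Tariq 2, Vera 5, Sofia 5.
A player with w wins dominates both others in C(w,2) triples; summing gives 3 + 6 + 6 + 3 + 3 + 21 + 1 + 10 + 10 = 63 transitive triples.
Total triples C(9,3) = 84, so cyclic triples = 84 − 63 = 21.

21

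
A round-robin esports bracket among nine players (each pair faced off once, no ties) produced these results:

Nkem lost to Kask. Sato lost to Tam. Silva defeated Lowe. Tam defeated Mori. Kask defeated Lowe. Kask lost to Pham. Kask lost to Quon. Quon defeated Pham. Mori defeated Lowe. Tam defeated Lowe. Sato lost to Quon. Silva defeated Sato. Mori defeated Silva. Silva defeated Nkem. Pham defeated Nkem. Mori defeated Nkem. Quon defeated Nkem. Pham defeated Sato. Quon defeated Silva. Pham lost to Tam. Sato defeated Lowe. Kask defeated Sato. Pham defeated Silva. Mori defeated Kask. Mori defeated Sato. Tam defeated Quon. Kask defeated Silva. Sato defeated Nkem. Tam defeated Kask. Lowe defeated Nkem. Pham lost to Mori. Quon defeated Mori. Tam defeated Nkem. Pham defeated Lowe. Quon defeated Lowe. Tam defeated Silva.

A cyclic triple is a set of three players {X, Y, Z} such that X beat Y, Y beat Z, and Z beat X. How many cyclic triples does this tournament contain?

Win totals: Lowe 1, Mori 6, Tam 8, Silva 3, Pham 5, Quon 7, Nkem 0, Sato 2, Kask 4.
A player with w wins dominates both others in C(w,2) triples; summing gives 0 + 15 + 28 + 3 + 10 + 21 + 0 + 1 + 6 = 84 transitive triples.
Total triples C(9,3) = 84, so cyclic triples = 84 − 84 = 0.

0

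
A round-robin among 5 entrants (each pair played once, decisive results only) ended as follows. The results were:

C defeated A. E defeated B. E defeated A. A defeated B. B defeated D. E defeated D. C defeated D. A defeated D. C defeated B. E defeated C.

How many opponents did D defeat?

0

D's results: beat no one; lost to A, B, C, E.
That is 0 wins.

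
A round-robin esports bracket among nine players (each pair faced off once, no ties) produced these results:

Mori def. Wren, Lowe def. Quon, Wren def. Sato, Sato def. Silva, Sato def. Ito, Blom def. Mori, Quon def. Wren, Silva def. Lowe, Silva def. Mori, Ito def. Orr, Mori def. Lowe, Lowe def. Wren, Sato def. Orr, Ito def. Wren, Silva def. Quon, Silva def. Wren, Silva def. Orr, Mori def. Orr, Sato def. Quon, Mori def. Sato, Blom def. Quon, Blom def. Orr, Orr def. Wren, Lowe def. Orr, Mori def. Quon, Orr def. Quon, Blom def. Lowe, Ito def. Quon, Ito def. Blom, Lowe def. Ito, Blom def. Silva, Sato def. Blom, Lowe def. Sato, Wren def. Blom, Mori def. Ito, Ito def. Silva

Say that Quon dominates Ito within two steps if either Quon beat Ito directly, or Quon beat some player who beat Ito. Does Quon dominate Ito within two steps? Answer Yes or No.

Quon did not beat Ito directly.
Quon beat Wren, but each of them lost to Ito. No two-step path.

No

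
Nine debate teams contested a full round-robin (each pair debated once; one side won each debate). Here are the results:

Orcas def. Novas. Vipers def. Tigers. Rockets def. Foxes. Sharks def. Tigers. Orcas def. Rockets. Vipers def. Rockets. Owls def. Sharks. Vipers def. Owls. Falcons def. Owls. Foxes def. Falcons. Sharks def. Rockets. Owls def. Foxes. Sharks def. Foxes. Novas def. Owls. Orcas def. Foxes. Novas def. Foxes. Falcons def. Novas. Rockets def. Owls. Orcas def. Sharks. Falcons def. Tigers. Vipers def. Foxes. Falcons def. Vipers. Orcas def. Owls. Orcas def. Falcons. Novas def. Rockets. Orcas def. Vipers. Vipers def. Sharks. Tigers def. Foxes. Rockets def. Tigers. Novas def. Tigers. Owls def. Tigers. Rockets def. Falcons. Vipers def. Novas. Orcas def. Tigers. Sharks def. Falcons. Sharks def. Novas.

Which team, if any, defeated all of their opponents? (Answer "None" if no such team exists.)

Orcas has 8 wins out of 8 opponents — a perfect record.

Orcas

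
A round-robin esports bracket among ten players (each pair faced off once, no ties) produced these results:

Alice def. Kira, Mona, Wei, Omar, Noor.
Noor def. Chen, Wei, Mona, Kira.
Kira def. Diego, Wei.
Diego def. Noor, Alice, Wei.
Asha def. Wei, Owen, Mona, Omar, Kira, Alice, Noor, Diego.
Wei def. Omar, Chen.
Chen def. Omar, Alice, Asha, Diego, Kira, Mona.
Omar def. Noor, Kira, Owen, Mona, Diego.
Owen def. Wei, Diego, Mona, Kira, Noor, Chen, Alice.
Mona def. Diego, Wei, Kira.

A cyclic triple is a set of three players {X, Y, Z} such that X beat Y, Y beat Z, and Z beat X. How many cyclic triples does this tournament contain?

Win totals: Noor 4, Mona 3, Alice 5, Owen 7, Omar 5, Wei 2, Kira 2, Diego 3, Asha 8, Chen 6.
A player with w wins dominates both others in C(w,2) triples; summing gives 6 + 3 + 10 + 21 + 10 + 1 + 1 + 3 + 28 + 15 = 98 transitive triples.
Total triples C(10,3) = 120, so cyclic triples = 120 − 98 = 22.

22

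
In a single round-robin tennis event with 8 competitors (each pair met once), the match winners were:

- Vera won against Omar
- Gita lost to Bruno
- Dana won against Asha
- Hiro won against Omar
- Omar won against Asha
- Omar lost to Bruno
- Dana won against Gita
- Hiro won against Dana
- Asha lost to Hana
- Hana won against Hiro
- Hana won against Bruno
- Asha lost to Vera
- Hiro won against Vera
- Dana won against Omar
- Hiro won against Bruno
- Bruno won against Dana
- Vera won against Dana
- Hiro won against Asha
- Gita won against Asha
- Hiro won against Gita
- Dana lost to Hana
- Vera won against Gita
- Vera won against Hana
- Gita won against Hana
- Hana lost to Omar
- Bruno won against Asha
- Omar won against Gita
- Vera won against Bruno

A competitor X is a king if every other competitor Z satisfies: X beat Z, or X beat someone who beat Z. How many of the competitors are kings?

3

Dana cannot reach Bruno, Hiro, Vera in two steps.
Bruno cannot reach Hiro, Vera in two steps.
Omar cannot reach Vera in two steps.
Hiro reaches everyone (king).
Hana reaches everyone (king).
Gita cannot reach Omar, Vera in two steps.
Asha cannot reach Dana, Bruno, Omar, Hiro, Hana, Gita, Vera in two steps.
Vera reaches everyone (king).
Kings: Hiro, Hana, Vera — 3.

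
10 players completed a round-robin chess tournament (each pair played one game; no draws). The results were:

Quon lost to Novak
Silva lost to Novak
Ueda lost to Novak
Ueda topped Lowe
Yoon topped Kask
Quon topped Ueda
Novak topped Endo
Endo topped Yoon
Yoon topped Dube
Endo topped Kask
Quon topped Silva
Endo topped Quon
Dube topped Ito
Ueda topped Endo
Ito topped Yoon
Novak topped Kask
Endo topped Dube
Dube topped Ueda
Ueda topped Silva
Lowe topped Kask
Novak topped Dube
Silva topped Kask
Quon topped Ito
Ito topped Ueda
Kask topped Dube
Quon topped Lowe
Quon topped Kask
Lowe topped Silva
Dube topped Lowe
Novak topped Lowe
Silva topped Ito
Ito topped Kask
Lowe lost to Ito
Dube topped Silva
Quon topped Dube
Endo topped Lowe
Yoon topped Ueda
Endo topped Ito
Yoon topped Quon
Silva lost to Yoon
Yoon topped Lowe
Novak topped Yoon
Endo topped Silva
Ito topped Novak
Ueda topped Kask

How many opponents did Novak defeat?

8

Novak's results: beat Endo, Dube, Lowe, Quon, Ueda, Silva, Yoon, Kask; lost to Ito.
That is 8 wins.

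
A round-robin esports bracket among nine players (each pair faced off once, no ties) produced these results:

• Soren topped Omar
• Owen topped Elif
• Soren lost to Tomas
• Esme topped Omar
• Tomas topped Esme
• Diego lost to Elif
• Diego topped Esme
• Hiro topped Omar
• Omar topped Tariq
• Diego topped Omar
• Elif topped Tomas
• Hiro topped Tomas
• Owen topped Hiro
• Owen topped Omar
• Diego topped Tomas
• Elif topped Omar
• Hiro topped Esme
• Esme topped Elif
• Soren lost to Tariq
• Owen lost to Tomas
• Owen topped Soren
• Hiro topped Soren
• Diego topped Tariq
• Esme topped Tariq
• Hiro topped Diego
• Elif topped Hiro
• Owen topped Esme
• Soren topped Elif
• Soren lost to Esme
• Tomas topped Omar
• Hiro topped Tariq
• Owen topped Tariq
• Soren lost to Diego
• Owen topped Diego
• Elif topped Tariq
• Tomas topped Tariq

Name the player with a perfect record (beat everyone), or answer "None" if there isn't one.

Highest win total is Owen with 7 (out of 8 possible).
Owen lost to Tomas, so no player went undefeated.

None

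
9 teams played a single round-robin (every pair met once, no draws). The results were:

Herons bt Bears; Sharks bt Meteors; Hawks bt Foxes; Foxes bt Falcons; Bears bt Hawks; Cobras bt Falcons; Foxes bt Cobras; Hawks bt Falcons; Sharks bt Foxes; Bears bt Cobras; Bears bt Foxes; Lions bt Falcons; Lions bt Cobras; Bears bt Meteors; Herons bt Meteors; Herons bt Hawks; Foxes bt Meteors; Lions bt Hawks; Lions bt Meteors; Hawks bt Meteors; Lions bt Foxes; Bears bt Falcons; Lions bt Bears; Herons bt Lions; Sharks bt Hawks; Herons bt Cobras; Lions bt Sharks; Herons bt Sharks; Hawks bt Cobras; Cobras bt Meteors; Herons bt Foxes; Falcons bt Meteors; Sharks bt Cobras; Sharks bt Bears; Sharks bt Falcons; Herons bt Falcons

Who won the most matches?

Herons

Win totals: Falcons 1, Foxes 3, Meteors 0, Herons 8, Sharks 6, Lions 7, Hawks 4, Bears 5, Cobras 2.
Herons leads with 8 wins (next highest: 7).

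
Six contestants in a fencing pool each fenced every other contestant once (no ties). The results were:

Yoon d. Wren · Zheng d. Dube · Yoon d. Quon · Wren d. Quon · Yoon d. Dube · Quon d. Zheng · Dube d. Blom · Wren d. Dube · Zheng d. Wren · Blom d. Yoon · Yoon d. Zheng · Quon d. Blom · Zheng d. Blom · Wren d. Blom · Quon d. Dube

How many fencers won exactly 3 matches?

3

Win totals: Blom 1, Zheng 3, Wren 3, Dube 1, Quon 3, Yoon 4.
Exactly 3: Zheng, Wren, Quon — 3 fencers.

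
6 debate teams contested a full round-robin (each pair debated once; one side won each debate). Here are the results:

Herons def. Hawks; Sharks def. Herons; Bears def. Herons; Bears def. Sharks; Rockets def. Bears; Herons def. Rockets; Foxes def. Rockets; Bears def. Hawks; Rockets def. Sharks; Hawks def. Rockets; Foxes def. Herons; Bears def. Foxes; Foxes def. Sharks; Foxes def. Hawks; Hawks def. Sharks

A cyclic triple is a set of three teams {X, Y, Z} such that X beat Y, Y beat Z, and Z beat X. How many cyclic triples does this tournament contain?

Win totals: Bears 4, Sharks 1, Hawks 2, Foxes 4, Herons 2, Rockets 2.
A team with w wins dominates both others in C(w,2) triples; summing gives 6 + 0 + 1 + 6 + 1 + 1 = 15 transitive triples.
Total triples C(6,3) = 20, so cyclic triples = 20 − 15 = 5.

5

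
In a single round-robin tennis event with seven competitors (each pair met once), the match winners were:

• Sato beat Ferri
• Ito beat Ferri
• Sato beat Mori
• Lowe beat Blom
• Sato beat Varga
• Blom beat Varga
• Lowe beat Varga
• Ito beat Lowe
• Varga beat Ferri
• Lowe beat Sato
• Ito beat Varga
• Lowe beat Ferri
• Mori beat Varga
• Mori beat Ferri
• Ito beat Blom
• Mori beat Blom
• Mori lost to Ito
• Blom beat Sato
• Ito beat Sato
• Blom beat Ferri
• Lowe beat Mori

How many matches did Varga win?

Varga's results: beat Ferri; lost to Mori, Lowe, Blom, Ito, Sato.
That is 1 win.

1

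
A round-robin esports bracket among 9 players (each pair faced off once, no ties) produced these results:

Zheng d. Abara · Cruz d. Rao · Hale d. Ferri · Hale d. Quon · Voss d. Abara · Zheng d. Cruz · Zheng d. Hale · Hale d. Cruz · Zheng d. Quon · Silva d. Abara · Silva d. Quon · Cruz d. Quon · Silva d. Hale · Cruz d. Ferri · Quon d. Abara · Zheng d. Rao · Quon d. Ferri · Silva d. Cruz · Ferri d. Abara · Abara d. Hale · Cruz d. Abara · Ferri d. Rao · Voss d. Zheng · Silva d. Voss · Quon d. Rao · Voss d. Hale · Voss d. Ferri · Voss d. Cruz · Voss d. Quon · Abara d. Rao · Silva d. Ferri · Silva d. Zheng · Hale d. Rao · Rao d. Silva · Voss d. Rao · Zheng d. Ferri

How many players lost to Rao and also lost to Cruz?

0

Rao beat: Silva.
Cruz beat: Ferri, Abara, Rao, Quon.
No one was beaten by both.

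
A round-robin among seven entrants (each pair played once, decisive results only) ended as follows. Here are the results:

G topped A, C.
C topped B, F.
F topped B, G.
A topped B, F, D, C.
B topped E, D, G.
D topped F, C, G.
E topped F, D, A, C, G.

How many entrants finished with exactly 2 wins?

3

Win totals: A 4, B 3, C 2, D 3, E 5, F 2, G 2.
Exactly 2: C, F, G — 3 entrants.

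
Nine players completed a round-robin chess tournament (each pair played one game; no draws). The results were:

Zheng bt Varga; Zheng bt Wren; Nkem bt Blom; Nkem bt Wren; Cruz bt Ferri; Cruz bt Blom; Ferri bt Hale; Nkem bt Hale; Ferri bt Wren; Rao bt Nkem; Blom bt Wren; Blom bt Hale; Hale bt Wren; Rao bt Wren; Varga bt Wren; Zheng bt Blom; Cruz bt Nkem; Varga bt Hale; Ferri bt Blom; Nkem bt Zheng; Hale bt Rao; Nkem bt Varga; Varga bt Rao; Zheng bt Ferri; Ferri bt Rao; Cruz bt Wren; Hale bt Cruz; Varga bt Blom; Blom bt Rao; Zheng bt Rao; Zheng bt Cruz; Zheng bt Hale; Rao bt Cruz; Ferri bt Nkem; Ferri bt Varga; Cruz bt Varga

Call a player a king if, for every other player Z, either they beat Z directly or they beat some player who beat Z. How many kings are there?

Cruz reaches everyone (king).
Blom cannot reach Ferri, Varga, Zheng in two steps.
Nkem reaches everyone (king).
Ferri reaches everyone (king).
Hale cannot reach Zheng in two steps.
Varga cannot reach Ferri, Zheng in two steps.
Wren cannot reach Cruz, Blom, Nkem, Ferri, Hale, Varga, Zheng, Rao in two steps.
Zheng reaches everyone (king).
Rao reaches everyone (king).
Kings: Cruz, Nkem, Ferri, Zheng, Rao — 5.

5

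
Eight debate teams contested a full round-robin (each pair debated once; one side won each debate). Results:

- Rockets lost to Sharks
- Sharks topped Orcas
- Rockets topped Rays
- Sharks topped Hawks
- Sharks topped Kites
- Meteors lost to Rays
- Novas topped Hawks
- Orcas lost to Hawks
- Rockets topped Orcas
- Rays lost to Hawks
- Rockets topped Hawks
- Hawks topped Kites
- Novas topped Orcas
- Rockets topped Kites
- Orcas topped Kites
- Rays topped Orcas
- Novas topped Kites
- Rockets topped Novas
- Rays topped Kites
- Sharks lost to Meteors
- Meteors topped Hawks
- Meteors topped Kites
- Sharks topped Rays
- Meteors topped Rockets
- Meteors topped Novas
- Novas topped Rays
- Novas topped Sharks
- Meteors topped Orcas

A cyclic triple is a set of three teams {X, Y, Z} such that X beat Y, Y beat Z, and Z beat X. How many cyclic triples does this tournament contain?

Win totals: Kites 0, Sharks 5, Hawks 3, Orcas 1, Novas 5, Meteors 6, Rockets 5, Rays 3.
A team with w wins dominates both others in C(w,2) triples; summing gives 0 + 10 + 3 + 0 + 10 + 15 + 10 + 3 = 51 transitive triples.
Total triples C(8,3) = 56, so cyclic triples = 56 − 51 = 5.

5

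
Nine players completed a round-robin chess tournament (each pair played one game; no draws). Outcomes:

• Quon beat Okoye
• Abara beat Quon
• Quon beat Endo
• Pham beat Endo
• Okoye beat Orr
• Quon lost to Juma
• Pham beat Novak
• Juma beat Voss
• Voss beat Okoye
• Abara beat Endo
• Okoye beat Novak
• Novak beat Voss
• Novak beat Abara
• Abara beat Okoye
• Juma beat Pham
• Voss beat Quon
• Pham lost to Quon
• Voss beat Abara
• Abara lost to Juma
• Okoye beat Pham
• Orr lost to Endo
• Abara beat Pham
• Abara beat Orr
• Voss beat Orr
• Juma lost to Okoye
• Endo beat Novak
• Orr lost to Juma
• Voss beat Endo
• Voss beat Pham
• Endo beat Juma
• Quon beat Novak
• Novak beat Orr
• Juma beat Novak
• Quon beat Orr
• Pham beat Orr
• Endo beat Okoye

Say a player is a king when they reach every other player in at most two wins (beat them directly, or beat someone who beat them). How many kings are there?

5

Pham cannot reach Quon in two steps.
Orr cannot reach Pham, Abara, Okoye, Endo, Voss, Juma, Novak, Quon in two steps.
Abara cannot reach Voss in two steps.
Okoye reaches everyone (king).
Endo reaches everyone (king).
Voss reaches everyone (king).
Juma reaches everyone (king).
Novak cannot reach Juma in two steps.
Quon reaches everyone (king).
Kings: Okoye, Endo, Voss, Juma, Quon — 5.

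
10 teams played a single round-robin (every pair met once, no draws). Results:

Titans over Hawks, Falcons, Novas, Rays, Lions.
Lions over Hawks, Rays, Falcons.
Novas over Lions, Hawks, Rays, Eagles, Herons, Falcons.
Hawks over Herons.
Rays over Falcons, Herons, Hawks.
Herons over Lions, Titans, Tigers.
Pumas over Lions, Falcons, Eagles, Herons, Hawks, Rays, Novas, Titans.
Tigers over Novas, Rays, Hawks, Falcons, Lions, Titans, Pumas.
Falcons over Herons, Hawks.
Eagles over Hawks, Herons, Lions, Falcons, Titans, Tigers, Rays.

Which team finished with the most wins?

Win totals: Novas 6, Hawks 1, Eagles 7, Falcons 2, Herons 3, Pumas 8, Tigers 7, Titans 5, Rays 3, Lions 3.
Pumas leads with 8 wins (next highest: 7).

Pumas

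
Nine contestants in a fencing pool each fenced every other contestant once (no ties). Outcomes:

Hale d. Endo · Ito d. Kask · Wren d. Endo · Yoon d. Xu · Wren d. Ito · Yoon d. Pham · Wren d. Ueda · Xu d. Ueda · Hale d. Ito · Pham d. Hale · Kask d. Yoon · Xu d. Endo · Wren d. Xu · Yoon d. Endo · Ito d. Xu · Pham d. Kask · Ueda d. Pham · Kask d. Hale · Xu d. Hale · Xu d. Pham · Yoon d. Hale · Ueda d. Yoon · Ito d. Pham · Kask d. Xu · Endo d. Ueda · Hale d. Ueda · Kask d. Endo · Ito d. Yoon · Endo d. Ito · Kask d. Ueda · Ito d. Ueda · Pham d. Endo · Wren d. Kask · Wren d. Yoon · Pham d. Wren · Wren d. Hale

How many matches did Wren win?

7

Wren's results: beat Ito, Yoon, Endo, Ueda, Kask, Hale, Xu; lost to Pham.
That is 7 wins.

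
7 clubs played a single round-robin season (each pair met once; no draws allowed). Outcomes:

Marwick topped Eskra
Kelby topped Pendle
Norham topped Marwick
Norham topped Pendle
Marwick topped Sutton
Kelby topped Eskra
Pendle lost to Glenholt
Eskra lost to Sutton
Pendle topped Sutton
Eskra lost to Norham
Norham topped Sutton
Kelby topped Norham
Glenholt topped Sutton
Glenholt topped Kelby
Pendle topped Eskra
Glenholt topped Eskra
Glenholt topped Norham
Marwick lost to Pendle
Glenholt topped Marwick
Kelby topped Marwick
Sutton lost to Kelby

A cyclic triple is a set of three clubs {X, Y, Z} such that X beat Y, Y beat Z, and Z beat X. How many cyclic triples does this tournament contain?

Win totals: Marwick 2, Eskra 0, Glenholt 6, Sutton 1, Norham 4, Kelby 5, Pendle 3.
A club with w wins dominates both others in C(w,2) triples; summing gives 1 + 0 + 15 + 0 + 6 + 10 + 3 = 35 transitive triples.
Total triples C(7,3) = 35, so cyclic triples = 35 − 35 = 0.

0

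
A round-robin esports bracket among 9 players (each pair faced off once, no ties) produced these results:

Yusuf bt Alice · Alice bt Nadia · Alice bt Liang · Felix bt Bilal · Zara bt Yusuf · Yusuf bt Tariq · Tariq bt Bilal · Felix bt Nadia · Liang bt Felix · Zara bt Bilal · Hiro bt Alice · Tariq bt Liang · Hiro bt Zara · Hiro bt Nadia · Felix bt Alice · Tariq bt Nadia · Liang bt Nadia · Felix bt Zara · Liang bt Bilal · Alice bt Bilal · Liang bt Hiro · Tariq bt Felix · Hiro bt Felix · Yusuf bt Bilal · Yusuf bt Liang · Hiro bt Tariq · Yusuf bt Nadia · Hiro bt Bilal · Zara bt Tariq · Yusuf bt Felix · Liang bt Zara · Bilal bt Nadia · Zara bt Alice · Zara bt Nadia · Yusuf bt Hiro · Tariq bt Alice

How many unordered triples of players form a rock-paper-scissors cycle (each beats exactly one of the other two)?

9

Win totals: Nadia 0, Felix 4, Alice 3, Bilal 1, Liang 5, Tariq 5, Yusuf 7, Zara 5, Hiro 6.
A player with w wins dominates both others in C(w,2) triples; summing gives 0 + 6 + 3 + 0 + 10 + 10 + 21 + 10 + 15 = 75 transitive triples.
Total triples C(9,3) = 84, so cyclic triples = 84 − 75 = 9.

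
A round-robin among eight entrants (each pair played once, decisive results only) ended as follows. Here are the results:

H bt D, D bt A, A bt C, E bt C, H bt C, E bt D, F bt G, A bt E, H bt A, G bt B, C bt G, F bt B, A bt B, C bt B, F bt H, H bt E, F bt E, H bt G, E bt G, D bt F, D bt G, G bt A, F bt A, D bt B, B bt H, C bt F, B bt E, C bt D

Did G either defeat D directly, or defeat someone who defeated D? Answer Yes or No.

No

G did not beat D directly.
G beat A, B, but each of them lost to D. No two-step path.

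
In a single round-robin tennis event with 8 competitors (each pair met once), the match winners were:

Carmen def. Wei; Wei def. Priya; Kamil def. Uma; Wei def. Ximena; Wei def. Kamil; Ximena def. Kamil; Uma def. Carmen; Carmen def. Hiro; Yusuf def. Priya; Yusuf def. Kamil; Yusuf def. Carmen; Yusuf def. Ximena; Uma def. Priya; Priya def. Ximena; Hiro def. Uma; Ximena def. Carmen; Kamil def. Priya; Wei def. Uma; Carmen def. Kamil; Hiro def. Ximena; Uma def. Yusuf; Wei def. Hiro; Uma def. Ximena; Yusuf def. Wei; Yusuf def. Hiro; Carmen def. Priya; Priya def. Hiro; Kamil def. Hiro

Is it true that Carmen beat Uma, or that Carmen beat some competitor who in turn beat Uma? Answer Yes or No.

Yes

Carmen did not beat Uma directly.
Carmen beat Wei, Kamil, Priya, Hiro. Of those, Wei beat Uma.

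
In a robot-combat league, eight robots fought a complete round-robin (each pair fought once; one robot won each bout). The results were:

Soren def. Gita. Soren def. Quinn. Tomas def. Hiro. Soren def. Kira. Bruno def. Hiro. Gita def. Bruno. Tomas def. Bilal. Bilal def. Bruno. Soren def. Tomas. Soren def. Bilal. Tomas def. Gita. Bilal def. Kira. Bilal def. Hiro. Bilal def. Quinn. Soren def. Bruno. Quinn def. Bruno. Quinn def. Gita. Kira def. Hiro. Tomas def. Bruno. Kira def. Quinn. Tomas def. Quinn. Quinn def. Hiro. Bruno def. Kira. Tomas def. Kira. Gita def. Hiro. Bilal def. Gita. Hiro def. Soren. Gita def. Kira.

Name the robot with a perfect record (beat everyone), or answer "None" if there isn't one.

None

Highest win total is Tomas with 6 (out of 7 possible).
Tomas lost to Soren, so no robot went undefeated.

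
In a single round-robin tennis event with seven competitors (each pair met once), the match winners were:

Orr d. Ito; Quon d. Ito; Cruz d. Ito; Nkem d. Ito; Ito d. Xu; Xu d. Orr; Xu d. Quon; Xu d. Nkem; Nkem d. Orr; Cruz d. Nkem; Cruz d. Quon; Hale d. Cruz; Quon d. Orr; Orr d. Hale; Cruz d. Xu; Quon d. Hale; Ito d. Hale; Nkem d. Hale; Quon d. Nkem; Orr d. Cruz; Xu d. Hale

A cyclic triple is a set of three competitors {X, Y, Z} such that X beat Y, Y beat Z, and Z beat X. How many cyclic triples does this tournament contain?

Win totals: Cruz 4, Orr 3, Xu 4, Ito 2, Hale 1, Nkem 3, Quon 4.
A competitor with w wins dominates both others in C(w,2) triples; summing gives 6 + 3 + 6 + 1 + 0 + 3 + 6 = 25 transitive triples.
Total triples C(7,3) = 35, so cyclic triples = 35 − 25 = 10.

10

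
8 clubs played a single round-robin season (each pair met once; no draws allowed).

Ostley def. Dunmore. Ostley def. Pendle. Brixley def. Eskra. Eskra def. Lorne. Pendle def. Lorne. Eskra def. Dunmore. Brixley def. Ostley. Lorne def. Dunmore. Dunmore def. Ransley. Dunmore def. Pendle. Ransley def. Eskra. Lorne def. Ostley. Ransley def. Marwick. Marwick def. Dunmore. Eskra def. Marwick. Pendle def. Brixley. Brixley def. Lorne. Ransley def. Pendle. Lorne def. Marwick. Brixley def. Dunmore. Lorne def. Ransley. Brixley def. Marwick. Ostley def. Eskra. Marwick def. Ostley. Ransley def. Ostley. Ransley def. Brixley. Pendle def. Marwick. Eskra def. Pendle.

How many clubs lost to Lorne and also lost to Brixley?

Lorne beat: Marwick, Ostley, Ransley, Dunmore.
Brixley beat: Marwick, Ostley, Eskra, Lorne, Dunmore.
Both beat: Marwick, Ostley, Dunmore — 3.

3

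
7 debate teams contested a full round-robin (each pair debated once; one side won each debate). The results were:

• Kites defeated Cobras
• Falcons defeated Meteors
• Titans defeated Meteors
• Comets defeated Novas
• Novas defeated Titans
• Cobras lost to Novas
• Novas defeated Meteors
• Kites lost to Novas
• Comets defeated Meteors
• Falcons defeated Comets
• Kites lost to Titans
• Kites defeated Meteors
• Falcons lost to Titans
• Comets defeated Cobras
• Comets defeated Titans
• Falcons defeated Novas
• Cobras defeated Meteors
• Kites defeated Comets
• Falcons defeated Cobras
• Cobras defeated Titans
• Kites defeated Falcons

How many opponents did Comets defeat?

4

Comets' results: beat Titans, Meteors, Cobras, Novas; lost to Falcons, Kites.
That is 4 wins.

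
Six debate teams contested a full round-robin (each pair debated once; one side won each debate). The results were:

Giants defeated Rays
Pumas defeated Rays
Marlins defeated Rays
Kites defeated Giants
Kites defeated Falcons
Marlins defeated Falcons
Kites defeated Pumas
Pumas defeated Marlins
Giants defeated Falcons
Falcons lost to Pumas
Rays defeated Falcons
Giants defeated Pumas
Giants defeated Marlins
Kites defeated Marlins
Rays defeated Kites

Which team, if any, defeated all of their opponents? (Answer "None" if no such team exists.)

Highest win total is Kites with 4 (out of 5 possible).
Kites lost to Rays, so no team went undefeated.

None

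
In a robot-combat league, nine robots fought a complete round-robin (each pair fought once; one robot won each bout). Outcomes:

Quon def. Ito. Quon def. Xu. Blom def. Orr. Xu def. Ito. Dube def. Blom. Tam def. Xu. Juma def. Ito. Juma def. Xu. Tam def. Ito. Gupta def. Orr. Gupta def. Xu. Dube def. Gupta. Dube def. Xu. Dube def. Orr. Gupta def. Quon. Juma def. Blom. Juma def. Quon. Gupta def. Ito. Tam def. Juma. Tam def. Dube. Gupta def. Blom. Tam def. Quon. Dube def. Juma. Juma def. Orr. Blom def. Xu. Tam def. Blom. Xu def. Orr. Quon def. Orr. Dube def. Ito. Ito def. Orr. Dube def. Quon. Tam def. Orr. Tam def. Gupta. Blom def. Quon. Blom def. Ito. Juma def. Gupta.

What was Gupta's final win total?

5

Gupta's results: beat Ito, Orr, Quon, Xu, Blom; lost to Juma, Tam, Dube.
That is 5 wins.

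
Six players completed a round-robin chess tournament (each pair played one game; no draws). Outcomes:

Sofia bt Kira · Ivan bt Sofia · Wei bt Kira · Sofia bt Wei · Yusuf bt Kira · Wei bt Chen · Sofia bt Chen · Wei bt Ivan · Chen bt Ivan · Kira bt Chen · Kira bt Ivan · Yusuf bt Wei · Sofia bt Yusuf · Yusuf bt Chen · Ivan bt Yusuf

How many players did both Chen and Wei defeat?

Chen beat: Ivan.
Wei beat: Chen, Kira, Ivan.
Both beat: Ivan — 1.

1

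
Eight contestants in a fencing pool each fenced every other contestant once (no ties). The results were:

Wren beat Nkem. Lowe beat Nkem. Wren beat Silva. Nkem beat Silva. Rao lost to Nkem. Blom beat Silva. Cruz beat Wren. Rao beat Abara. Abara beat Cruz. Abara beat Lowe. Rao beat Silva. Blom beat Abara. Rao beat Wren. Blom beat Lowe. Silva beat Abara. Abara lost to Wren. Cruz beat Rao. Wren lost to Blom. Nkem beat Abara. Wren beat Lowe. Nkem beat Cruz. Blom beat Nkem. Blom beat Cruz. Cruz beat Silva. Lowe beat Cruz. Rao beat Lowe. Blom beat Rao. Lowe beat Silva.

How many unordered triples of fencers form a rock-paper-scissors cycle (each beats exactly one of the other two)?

10

Win totals: Nkem 4, Rao 4, Blom 7, Silva 1, Lowe 3, Cruz 3, Wren 4, Abara 2.
A fencer with w wins dominates both others in C(w,2) triples; summing gives 6 + 6 + 21 + 0 + 3 + 3 + 6 + 1 = 46 transitive triples.
Total triples C(8,3) = 56, so cyclic triples = 56 − 46 = 10.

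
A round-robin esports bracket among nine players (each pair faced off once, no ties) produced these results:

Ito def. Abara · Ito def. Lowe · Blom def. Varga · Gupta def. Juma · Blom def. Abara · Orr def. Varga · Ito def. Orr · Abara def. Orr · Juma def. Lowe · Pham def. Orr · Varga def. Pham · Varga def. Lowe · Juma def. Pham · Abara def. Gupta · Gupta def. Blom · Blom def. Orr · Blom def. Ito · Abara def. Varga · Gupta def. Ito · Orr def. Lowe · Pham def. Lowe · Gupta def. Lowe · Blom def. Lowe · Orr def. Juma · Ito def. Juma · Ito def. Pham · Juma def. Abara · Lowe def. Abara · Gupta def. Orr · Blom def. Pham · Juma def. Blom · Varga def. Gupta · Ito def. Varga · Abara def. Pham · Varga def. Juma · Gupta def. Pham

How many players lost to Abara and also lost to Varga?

Abara beat: Gupta, Pham, Varga, Orr.
Varga beat: Gupta, Pham, Lowe, Juma.
Both beat: Gupta, Pham — 2.

2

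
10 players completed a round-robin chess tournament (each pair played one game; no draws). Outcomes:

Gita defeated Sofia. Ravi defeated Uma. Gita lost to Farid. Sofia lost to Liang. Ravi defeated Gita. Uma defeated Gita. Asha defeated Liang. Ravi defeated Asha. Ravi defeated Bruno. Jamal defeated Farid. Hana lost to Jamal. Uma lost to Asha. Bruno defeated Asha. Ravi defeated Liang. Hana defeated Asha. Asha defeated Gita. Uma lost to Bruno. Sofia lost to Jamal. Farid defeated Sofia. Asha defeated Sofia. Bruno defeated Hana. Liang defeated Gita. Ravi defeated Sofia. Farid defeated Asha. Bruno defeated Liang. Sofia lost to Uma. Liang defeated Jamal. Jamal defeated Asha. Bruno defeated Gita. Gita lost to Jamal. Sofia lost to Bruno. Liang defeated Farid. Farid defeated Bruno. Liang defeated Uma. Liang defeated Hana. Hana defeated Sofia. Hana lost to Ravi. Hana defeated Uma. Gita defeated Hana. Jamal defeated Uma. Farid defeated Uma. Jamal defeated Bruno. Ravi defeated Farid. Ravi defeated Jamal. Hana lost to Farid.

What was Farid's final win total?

6

Farid's results: beat Bruno, Gita, Sofia, Asha, Hana, Uma; lost to Liang, Ravi, Jamal.
That is 6 wins.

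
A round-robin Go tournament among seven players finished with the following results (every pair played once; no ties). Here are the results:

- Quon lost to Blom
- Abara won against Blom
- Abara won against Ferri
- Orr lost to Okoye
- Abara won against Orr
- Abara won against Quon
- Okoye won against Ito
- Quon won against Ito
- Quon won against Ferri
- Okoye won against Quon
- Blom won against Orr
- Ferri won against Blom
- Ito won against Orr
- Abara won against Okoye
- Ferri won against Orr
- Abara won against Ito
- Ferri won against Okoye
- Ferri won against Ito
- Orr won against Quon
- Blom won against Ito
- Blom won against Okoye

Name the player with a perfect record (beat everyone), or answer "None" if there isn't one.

Abara has 6 wins out of 6 opponents — a perfect record.

Abara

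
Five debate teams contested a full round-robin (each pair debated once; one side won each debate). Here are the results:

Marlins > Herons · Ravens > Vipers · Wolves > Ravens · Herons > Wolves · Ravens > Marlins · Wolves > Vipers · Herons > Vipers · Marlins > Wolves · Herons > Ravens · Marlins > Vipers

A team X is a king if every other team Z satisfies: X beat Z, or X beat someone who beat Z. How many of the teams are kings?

3

Ravens reaches everyone (king).
Herons reaches everyone (king).
Wolves cannot reach Herons in two steps.
Vipers cannot reach Ravens, Herons, Wolves, Marlins in two steps.
Marlins reaches everyone (king).
Kings: Ravens, Herons, Marlins — 3.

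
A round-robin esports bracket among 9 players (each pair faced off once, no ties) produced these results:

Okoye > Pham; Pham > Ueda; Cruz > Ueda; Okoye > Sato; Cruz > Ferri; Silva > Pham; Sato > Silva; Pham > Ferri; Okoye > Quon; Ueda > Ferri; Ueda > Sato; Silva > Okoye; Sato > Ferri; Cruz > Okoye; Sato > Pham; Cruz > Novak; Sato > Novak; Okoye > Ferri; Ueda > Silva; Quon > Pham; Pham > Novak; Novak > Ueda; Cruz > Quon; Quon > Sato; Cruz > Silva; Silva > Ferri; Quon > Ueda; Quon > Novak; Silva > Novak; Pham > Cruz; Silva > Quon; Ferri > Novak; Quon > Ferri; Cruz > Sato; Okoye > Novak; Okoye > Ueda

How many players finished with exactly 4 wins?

Win totals: Pham 4, Cruz 7, Sato 4, Silva 5, Ferri 1, Ueda 3, Quon 5, Okoye 6, Novak 1.
Exactly 4: Pham, Sato — 2 players.

2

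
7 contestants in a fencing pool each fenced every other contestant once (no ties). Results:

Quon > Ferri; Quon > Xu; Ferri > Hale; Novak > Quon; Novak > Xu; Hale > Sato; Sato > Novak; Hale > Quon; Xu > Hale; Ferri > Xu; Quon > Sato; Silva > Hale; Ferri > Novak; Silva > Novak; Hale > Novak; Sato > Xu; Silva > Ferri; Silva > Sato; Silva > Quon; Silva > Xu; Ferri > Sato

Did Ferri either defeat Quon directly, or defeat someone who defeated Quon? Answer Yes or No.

Yes

Ferri did not beat Quon directly.
Ferri beat Xu, Novak, Sato, Hale. Of those, Novak beat Quon.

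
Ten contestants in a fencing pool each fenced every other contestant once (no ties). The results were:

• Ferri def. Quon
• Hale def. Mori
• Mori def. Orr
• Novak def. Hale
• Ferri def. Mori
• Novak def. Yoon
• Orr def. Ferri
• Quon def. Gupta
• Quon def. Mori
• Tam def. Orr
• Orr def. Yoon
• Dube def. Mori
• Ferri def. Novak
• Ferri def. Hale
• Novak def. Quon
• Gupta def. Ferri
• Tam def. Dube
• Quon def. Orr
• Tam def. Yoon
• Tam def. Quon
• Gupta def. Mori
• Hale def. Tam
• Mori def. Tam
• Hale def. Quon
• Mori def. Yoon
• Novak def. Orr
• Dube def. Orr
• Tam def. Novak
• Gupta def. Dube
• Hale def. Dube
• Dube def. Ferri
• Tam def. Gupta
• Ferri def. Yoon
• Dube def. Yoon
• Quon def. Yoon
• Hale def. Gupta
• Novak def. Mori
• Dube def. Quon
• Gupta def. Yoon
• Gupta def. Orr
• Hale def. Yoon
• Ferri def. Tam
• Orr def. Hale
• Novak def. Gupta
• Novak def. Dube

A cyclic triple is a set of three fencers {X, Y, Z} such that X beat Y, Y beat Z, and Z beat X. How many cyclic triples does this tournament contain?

22

Win totals: Yoon 0, Tam 6, Quon 4, Ferri 6, Dube 5, Orr 3, Novak 7, Hale 6, Mori 3, Gupta 5.
A fencer with w wins dominates both others in C(w,2) triples; summing gives 0 + 15 + 6 + 15 + 10 + 3 + 21 + 15 + 3 + 10 = 98 transitive triples.
Total triples C(10,3) = 120, so cyclic triples = 120 − 98 = 22.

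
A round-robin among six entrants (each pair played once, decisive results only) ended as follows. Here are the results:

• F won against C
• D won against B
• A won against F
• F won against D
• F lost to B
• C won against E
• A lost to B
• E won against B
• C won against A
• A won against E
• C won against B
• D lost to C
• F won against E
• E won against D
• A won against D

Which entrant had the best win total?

Win totals: A 3, B 2, C 4, D 1, E 2, F 3.
C leads with 4 wins (next highest: 3).

C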